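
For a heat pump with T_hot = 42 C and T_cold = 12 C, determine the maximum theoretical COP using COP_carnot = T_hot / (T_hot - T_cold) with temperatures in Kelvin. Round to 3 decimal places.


Convert to Kelvin:
  T_hot = 42 + 273.15 = 315.15 K
  T_cold = 12 + 273.15 = 285.15 K
Apply Carnot COP formula:
  COP = T_hot_K / (T_hot_K - T_cold_K) = 315.15 / 30.0
  COP = 10.505

10.505


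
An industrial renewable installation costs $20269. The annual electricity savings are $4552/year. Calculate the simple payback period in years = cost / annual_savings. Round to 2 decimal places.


Simple payback period = initial cost / annual savings
Payback = 20269 / 4552
Payback = 4.45 years

4.45


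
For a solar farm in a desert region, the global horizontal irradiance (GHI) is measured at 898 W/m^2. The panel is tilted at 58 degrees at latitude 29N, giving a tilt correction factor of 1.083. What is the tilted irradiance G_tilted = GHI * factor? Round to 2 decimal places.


Identify the given values:
  GHI = 898 W/m^2, tilt correction factor = 1.083
Apply the formula G_tilted = GHI * factor:
  G_tilted = 898 * 1.083
  G_tilted = 972.53 W/m^2

972.53


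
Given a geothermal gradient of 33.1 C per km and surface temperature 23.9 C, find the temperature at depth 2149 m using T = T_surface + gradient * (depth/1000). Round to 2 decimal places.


Convert depth to km: 2149 / 1000 = 2.149 km
Temperature increase = gradient * depth_km = 33.1 * 2.149 = 71.13 C
Temperature at depth = T_surface + delta_T = 23.9 + 71.13
T = 95.03 C

95.03


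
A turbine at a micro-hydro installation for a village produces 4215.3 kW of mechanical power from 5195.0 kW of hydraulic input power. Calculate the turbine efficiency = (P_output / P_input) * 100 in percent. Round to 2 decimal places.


Turbine efficiency = (output power / input power) * 100
eta = (4215.3 / 5195.0) * 100
eta = 81.14%

81.14


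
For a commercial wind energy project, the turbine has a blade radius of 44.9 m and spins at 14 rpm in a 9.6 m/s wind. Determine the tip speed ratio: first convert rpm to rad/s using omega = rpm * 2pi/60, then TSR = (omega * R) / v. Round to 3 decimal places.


Convert rotational speed to rad/s:
  omega = 14 * 2 * pi / 60 = 1.4661 rad/s
Compute tip speed:
  v_tip = omega * R = 1.4661 * 44.9 = 65.827 m/s
Tip speed ratio:
  TSR = v_tip / v_wind = 65.827 / 9.6 = 6.857

6.857


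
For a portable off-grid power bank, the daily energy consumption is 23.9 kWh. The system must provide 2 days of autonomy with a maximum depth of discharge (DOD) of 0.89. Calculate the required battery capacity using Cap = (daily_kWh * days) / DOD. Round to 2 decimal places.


Total energy needed = daily * days = 23.9 * 2 = 47.8 kWh
Account for depth of discharge:
  Cap = total_energy / DOD = 47.8 / 0.89
  Cap = 53.71 kWh

53.71


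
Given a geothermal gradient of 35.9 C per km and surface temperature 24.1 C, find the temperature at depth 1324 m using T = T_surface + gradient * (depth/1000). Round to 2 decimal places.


Convert depth to km: 1324 / 1000 = 1.324 km
Temperature increase = gradient * depth_km = 35.9 * 1.324 = 47.53 C
Temperature at depth = T_surface + delta_T = 24.1 + 47.53
T = 71.63 C

71.63


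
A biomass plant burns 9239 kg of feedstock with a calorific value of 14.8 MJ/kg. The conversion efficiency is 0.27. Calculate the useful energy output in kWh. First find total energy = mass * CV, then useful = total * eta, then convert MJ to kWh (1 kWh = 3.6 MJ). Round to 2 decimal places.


Total energy = mass * CV = 9239 * 14.8 = 136737.2 MJ
Useful energy = total * eta = 136737.2 * 0.27 = 36919.04 MJ
Convert to kWh: 36919.04 / 3.6
Useful energy = 10255.29 kWh

10255.29


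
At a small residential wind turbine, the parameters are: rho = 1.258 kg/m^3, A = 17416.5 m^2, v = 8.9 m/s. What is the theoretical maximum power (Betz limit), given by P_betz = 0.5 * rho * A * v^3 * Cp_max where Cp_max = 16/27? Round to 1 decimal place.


The Betz coefficient Cp_max = 16/27 = 0.5926
v^3 = 8.9^3 = 704.969
P_betz = 0.5 * rho * A * v^3 * Cp_max
P_betz = 0.5 * 1.258 * 17416.5 * 704.969 * 0.5926
P_betz = 4576545.3 W

4576545.3


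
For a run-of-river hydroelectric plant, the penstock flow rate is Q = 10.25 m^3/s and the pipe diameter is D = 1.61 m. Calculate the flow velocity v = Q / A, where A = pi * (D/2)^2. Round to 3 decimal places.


Compute pipe cross-sectional area:
  A = pi * (D/2)^2 = pi * (1.61/2)^2 = 2.0358 m^2
Calculate velocity:
  v = Q / A = 10.25 / 2.0358
  v = 5.035 m/s

5.035


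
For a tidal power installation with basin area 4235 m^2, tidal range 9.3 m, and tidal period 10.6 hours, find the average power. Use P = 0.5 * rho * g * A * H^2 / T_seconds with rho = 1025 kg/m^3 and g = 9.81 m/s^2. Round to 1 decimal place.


Convert period to seconds: T = 10.6 * 3600 = 38160.0 s
H^2 = 9.3^2 = 86.49
P = 0.5 * rho * g * A * H^2 / T
P = 0.5 * 1025 * 9.81 * 4235 * 86.49 / 38160.0
P = 48258.5 W

48258.5


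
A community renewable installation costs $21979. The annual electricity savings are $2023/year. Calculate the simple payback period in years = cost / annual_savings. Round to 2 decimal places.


Simple payback period = initial cost / annual savings
Payback = 21979 / 2023
Payback = 10.86 years

10.86


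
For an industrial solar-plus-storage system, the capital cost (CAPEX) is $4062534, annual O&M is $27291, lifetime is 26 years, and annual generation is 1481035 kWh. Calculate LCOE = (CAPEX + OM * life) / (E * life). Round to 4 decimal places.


Total cost = CAPEX + OM * lifetime = 4062534 + 27291 * 26 = 4062534 + 709566 = 4772100
Total generation = annual * lifetime = 1481035 * 26 = 38506910 kWh
LCOE = 4772100 / 38506910
LCOE = 0.1239 $/kWh

0.1239


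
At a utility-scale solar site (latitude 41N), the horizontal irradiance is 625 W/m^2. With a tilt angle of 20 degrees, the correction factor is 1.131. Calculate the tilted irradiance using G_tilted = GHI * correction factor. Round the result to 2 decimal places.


Identify the given values:
  GHI = 625 W/m^2, tilt correction factor = 1.131
Apply the formula G_tilted = GHI * factor:
  G_tilted = 625 * 1.131
  G_tilted = 706.88 W/m^2

706.88


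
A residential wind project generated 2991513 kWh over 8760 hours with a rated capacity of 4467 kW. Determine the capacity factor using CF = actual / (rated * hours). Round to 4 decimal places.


Capacity factor = actual output / maximum possible output
Maximum possible = rated * hours = 4467 * 8760 = 39130920 kWh
CF = 2991513 / 39130920
CF = 0.0764

0.0764


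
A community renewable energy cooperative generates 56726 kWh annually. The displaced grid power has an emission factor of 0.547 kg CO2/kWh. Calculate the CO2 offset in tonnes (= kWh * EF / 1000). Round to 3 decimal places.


CO2 offset in kg = generation * emission_factor
CO2 offset = 56726 * 0.547 = 31029.12 kg
Convert to tonnes:
  CO2 offset = 31029.12 / 1000 = 31.029 tonnes

31.029


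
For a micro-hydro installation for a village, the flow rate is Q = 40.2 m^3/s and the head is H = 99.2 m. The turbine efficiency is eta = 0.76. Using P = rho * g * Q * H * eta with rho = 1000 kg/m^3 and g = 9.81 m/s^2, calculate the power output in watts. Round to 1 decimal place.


Apply the hydropower formula P = rho * g * Q * H * eta
rho * g = 1000 * 9.81 = 9810.0
P = 9810.0 * 40.2 * 99.2 * 0.76
P = 29731739.9 W

29731739.9


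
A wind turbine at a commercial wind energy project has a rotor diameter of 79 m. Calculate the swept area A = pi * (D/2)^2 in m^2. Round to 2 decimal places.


Compute the rotor radius:
  r = D / 2 = 79 / 2 = 39.5 m
Calculate swept area:
  A = pi * r^2 = pi * 39.5^2
  A = 4901.67 m^2

4901.67


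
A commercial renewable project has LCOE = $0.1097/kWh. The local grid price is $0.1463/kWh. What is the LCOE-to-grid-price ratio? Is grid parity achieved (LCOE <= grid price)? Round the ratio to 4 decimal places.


Compare LCOE to grid price:
  LCOE = $0.1097/kWh, Grid price = $0.1463/kWh
  Ratio = LCOE / grid_price = 0.1097 / 0.1463 = 0.7498
  Grid parity achieved (ratio <= 1)? yes

0.7498


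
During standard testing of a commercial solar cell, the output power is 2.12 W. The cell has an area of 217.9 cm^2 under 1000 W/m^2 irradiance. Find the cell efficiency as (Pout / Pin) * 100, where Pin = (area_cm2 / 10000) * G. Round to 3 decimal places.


First compute the input power:
  Pin = area_cm2 / 10000 * G = 217.9 / 10000 * 1000 = 21.79 W
Then compute efficiency:
  Efficiency = (Pout / Pin) * 100 = (2.12 / 21.79) * 100
  Efficiency = 9.729%

9.729


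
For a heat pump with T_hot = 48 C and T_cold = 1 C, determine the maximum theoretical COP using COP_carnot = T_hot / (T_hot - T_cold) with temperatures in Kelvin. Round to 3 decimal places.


Convert to Kelvin:
  T_hot = 48 + 273.15 = 321.15 K
  T_cold = 1 + 273.15 = 274.15 K
Apply Carnot COP formula:
  COP = T_hot_K / (T_hot_K - T_cold_K) = 321.15 / 47.0
  COP = 6.833

6.833


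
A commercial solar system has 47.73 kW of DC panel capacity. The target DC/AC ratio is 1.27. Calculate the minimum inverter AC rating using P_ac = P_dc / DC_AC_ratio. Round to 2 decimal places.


The inverter AC capacity is determined by the DC/AC ratio.
Given: P_dc = 47.73 kW, DC/AC ratio = 1.27
P_ac = P_dc / ratio = 47.73 / 1.27
P_ac = 37.58 kW

37.58


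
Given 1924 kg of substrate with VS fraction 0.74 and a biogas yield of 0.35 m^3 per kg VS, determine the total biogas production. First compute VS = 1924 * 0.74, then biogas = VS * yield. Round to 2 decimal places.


Compute volatile solids:
  VS = mass * VS_fraction = 1924 * 0.74 = 1423.76 kg
Calculate biogas volume:
  Biogas = VS * specific_yield = 1423.76 * 0.35
  Biogas = 498.32 m^3

498.32


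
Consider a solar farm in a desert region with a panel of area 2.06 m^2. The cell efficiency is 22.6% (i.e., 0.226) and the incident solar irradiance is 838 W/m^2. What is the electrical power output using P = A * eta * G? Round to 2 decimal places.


Use the solar power formula P = A * eta * G.
Given: A = 2.06 m^2, eta = 0.226, G = 838 W/m^2
P = 2.06 * 0.226 * 838
P = 390.14 W

390.14


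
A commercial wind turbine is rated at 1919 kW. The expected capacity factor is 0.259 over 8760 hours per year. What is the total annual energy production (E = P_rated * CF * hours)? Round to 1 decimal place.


Annual energy = rated_kW * capacity_factor * hours_per_year
Given: P_rated = 1919 kW, CF = 0.259, hours = 8760
E = 1919 * 0.259 * 8760
E = 4353904.0 kWh

4353904.0


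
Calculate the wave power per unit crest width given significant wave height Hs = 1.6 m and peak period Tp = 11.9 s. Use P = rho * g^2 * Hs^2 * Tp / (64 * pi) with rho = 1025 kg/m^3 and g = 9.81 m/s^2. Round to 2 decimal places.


Apply wave power formula:
  g^2 = 9.81^2 = 96.2361
  Hs^2 = 1.6^2 = 2.56
  Numerator = rho * g^2 * Hs^2 * Tp = 1025 * 96.2361 * 2.56 * 11.9 = 3005029.96
  Denominator = 64 * pi = 201.0619
  P = 3005029.96 / 201.0619 = 14945.79 W/m

14945.79


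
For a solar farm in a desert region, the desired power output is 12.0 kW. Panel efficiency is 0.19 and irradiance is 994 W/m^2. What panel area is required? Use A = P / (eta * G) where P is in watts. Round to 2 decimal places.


Convert target power to watts: P = 12.0 * 1000 = 12000.0 W
Compute denominator: eta * G = 0.19 * 994 = 188.86
Required area A = P / (eta * G) = 12000.0 / 188.86
A = 63.54 m^2

63.54


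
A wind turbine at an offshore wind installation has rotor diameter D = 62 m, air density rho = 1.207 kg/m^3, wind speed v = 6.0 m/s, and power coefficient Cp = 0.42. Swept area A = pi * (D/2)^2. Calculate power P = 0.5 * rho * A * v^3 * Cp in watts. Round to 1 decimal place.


Step 1 -- Compute swept area:
  A = pi * (D/2)^2 = pi * (62/2)^2 = 3019.07 m^2
Step 2 -- Apply wind power equation:
  P = 0.5 * rho * A * v^3 * Cp
  v^3 = 6.0^3 = 216.0
  P = 0.5 * 1.207 * 3019.07 * 216.0 * 0.42
  P = 165292.7 W

165292.7


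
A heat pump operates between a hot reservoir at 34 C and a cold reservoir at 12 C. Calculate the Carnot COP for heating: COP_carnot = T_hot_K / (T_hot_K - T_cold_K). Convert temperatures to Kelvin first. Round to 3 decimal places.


Convert to Kelvin:
  T_hot = 34 + 273.15 = 307.15 K
  T_cold = 12 + 273.15 = 285.15 K
Apply Carnot COP formula:
  COP = T_hot_K / (T_hot_K - T_cold_K) = 307.15 / 22.0
  COP = 13.961

13.961


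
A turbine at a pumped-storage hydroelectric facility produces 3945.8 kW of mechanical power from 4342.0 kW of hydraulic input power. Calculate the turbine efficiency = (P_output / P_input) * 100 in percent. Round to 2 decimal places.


Turbine efficiency = (output power / input power) * 100
eta = (3945.8 / 4342.0) * 100
eta = 90.88%

90.88


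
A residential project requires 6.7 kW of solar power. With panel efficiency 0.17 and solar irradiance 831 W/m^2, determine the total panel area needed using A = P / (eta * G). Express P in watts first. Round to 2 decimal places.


Convert target power to watts: P = 6.7 * 1000 = 6700.0 W
Compute denominator: eta * G = 0.17 * 831 = 141.27
Required area A = P / (eta * G) = 6700.0 / 141.27
A = 47.43 m^2

47.43


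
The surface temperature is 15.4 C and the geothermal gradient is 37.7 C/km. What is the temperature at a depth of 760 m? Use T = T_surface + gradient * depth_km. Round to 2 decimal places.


Convert depth to km: 760 / 1000 = 0.76 km
Temperature increase = gradient * depth_km = 37.7 * 0.76 = 28.65 C
Temperature at depth = T_surface + delta_T = 15.4 + 28.65
T = 44.05 C

44.05


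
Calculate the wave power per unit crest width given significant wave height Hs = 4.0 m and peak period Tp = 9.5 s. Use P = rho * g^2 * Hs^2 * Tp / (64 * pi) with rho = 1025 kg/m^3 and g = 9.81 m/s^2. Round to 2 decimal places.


Apply wave power formula:
  g^2 = 9.81^2 = 96.2361
  Hs^2 = 4.0^2 = 16.0
  Numerator = rho * g^2 * Hs^2 * Tp = 1025 * 96.2361 * 16.0 * 9.5 = 14993584.38
  Denominator = 64 * pi = 201.0619
  P = 14993584.38 / 201.0619 = 74571.97 W/m

74571.97


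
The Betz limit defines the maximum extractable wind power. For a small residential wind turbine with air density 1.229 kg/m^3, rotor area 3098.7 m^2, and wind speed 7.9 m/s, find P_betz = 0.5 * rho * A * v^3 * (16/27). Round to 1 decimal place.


The Betz coefficient Cp_max = 16/27 = 0.5926
v^3 = 7.9^3 = 493.039
P_betz = 0.5 * rho * A * v^3 * Cp_max
P_betz = 0.5 * 1.229 * 3098.7 * 493.039 * 0.5926
P_betz = 556338.2 W

556338.2


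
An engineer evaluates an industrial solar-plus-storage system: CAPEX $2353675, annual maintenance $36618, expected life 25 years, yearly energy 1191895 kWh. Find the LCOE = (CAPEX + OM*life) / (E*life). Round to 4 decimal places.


Total cost = CAPEX + OM * lifetime = 2353675 + 36618 * 25 = 2353675 + 915450 = 3269125
Total generation = annual * lifetime = 1191895 * 25 = 29797375 kWh
LCOE = 3269125 / 29797375
LCOE = 0.1097 $/kWh

0.1097


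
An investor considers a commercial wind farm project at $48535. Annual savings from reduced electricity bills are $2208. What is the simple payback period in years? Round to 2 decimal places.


Simple payback period = initial cost / annual savings
Payback = 48535 / 2208
Payback = 21.98 years

21.98


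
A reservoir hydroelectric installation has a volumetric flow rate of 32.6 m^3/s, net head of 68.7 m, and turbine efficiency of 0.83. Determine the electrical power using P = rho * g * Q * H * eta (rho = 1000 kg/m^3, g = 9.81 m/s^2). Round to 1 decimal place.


Apply the hydropower formula P = rho * g * Q * H * eta
rho * g = 1000 * 9.81 = 9810.0
P = 9810.0 * 32.6 * 68.7 * 0.83
P = 18235657.9 W

18235657.9


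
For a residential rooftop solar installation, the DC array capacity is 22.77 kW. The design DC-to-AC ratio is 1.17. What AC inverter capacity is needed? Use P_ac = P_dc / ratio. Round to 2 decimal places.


The inverter AC capacity is determined by the DC/AC ratio.
Given: P_dc = 22.77 kW, DC/AC ratio = 1.17
P_ac = P_dc / ratio = 22.77 / 1.17
P_ac = 19.46 kW

19.46


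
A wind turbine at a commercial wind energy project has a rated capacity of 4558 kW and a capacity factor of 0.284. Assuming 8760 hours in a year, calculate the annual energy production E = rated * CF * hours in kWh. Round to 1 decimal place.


Annual energy = rated_kW * capacity_factor * hours_per_year
Given: P_rated = 4558 kW, CF = 0.284, hours = 8760
E = 4558 * 0.284 * 8760
E = 11339574.7 kWh

11339574.7


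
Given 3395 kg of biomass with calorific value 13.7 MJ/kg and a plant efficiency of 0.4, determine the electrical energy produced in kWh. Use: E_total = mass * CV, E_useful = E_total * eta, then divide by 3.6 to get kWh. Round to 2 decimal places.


Total energy = mass * CV = 3395 * 13.7 = 46511.5 MJ
Useful energy = total * eta = 46511.5 * 0.4 = 18604.6 MJ
Convert to kWh: 18604.6 / 3.6
Useful energy = 5167.94 kWh

5167.94


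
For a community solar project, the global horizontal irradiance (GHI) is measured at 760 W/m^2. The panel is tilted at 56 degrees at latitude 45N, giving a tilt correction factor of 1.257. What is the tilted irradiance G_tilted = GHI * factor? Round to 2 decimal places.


Identify the given values:
  GHI = 760 W/m^2, tilt correction factor = 1.257
Apply the formula G_tilted = GHI * factor:
  G_tilted = 760 * 1.257
  G_tilted = 955.32 W/m^2

955.32


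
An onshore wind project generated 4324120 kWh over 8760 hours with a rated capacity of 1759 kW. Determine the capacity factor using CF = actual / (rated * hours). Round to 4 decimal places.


Capacity factor = actual output / maximum possible output
Maximum possible = rated * hours = 1759 * 8760 = 15408840 kWh
CF = 4324120 / 15408840
CF = 0.2806

0.2806


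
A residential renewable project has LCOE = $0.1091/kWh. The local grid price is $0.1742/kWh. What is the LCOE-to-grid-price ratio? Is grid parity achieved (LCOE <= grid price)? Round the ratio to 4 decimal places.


Compare LCOE to grid price:
  LCOE = $0.1091/kWh, Grid price = $0.1742/kWh
  Ratio = LCOE / grid_price = 0.1091 / 0.1742 = 0.6263
  Grid parity achieved (ratio <= 1)? yes

0.6263


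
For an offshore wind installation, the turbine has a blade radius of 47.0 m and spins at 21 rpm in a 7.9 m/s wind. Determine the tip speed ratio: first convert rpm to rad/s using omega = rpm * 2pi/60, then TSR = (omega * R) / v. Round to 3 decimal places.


Convert rotational speed to rad/s:
  omega = 21 * 2 * pi / 60 = 2.1991 rad/s
Compute tip speed:
  v_tip = omega * R = 2.1991 * 47.0 = 103.358 m/s
Tip speed ratio:
  TSR = v_tip / v_wind = 103.358 / 7.9 = 13.083

13.083


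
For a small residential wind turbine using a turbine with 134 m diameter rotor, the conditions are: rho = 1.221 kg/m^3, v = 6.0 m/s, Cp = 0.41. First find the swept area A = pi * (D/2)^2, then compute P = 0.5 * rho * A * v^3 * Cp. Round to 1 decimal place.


Step 1 -- Compute swept area:
  A = pi * (D/2)^2 = pi * (134/2)^2 = 14102.61 m^2
Step 2 -- Apply wind power equation:
  P = 0.5 * rho * A * v^3 * Cp
  v^3 = 6.0^3 = 216.0
  P = 0.5 * 1.221 * 14102.61 * 216.0 * 0.41
  P = 762470.0 W

762470.0


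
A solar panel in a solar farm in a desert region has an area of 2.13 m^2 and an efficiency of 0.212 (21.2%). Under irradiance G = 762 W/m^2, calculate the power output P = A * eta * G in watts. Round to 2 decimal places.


Use the solar power formula P = A * eta * G.
Given: A = 2.13 m^2, eta = 0.212, G = 762 W/m^2
P = 2.13 * 0.212 * 762
P = 344.09 W

344.09


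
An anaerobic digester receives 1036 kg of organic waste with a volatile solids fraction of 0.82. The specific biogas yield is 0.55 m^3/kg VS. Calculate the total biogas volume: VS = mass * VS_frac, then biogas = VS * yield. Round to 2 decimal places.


Compute volatile solids:
  VS = mass * VS_fraction = 1036 * 0.82 = 849.52 kg
Calculate biogas volume:
  Biogas = VS * specific_yield = 849.52 * 0.55
  Biogas = 467.24 m^3

467.24


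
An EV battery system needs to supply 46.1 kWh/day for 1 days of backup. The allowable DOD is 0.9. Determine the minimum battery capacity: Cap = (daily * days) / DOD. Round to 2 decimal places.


Total energy needed = daily * days = 46.1 * 1 = 46.1 kWh
Account for depth of discharge:
  Cap = total_energy / DOD = 46.1 / 0.9
  Cap = 51.22 kWh

51.22


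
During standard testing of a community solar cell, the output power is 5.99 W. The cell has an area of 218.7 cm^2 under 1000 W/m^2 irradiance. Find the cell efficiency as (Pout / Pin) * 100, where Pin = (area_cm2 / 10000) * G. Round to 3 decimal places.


First compute the input power:
  Pin = area_cm2 / 10000 * G = 218.7 / 10000 * 1000 = 21.87 W
Then compute efficiency:
  Efficiency = (Pout / Pin) * 100 = (5.99 / 21.87) * 100
  Efficiency = 27.389%

27.389


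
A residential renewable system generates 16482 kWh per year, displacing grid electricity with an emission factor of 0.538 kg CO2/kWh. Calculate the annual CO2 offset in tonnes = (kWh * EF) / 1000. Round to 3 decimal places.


CO2 offset in kg = generation * emission_factor
CO2 offset = 16482 * 0.538 = 8867.32 kg
Convert to tonnes:
  CO2 offset = 8867.32 / 1000 = 8.867 tonnes

8.867


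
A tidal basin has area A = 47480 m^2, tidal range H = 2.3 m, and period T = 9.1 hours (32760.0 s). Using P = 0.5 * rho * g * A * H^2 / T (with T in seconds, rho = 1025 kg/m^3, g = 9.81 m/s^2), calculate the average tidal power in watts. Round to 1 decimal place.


Convert period to seconds: T = 9.1 * 3600 = 32760.0 s
H^2 = 2.3^2 = 5.29
P = 0.5 * rho * g * A * H^2 / T
P = 0.5 * 1025 * 9.81 * 47480 * 5.29 / 32760.0
P = 38546.5 W

38546.5


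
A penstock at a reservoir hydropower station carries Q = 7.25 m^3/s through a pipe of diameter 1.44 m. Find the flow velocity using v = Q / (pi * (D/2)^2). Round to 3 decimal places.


Compute pipe cross-sectional area:
  A = pi * (D/2)^2 = pi * (1.44/2)^2 = 1.6286 m^2
Calculate velocity:
  v = Q / A = 7.25 / 1.6286
  v = 4.452 m/s

4.452


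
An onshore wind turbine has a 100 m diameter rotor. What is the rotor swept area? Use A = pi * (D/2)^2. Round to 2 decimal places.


Compute the rotor radius:
  r = D / 2 = 100 / 2 = 50.0 m
Calculate swept area:
  A = pi * r^2 = pi * 50.0^2
  A = 7853.98 m^2

7853.98


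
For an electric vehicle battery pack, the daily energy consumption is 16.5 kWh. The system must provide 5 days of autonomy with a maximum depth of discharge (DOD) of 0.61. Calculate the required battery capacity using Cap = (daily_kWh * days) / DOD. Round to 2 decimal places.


Total energy needed = daily * days = 16.5 * 5 = 82.5 kWh
Account for depth of discharge:
  Cap = total_energy / DOD = 82.5 / 0.61
  Cap = 135.25 kWh

135.25


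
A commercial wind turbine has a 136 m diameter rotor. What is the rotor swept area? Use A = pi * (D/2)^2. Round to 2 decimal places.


Compute the rotor radius:
  r = D / 2 = 136 / 2 = 68.0 m
Calculate swept area:
  A = pi * r^2 = pi * 68.0^2
  A = 14526.72 m^2

14526.72


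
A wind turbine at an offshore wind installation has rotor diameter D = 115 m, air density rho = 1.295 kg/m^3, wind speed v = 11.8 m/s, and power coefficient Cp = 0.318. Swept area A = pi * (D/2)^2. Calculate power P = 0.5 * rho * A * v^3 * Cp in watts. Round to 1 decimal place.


Step 1 -- Compute swept area:
  A = pi * (D/2)^2 = pi * (115/2)^2 = 10386.89 m^2
Step 2 -- Apply wind power equation:
  P = 0.5 * rho * A * v^3 * Cp
  v^3 = 11.8^3 = 1643.032
  P = 0.5 * 1.295 * 10386.89 * 1643.032 * 0.318
  P = 3513973.5 W

3513973.5


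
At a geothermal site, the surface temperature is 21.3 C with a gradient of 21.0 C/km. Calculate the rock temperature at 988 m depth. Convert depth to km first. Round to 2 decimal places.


Convert depth to km: 988 / 1000 = 0.988 km
Temperature increase = gradient * depth_km = 21.0 * 0.988 = 20.75 C
Temperature at depth = T_surface + delta_T = 21.3 + 20.75
T = 42.05 C

42.05


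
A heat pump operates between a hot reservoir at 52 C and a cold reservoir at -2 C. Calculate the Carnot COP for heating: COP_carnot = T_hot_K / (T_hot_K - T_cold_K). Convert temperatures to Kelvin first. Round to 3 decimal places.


Convert to Kelvin:
  T_hot = 52 + 273.15 = 325.15 K
  T_cold = -2 + 273.15 = 271.15 K
Apply Carnot COP formula:
  COP = T_hot_K / (T_hot_K - T_cold_K) = 325.15 / 54.0
  COP = 6.021

6.021


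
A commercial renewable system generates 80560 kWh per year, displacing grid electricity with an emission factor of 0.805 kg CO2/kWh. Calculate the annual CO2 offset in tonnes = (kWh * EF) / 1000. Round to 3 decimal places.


CO2 offset in kg = generation * emission_factor
CO2 offset = 80560 * 0.805 = 64850.8 kg
Convert to tonnes:
  CO2 offset = 64850.8 / 1000 = 64.851 tonnes

64.851


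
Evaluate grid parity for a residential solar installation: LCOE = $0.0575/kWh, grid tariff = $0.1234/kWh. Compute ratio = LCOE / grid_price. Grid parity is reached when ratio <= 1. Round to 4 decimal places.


Compare LCOE to grid price:
  LCOE = $0.0575/kWh, Grid price = $0.1234/kWh
  Ratio = LCOE / grid_price = 0.0575 / 0.1234 = 0.4660
  Grid parity achieved (ratio <= 1)? yes

0.4660


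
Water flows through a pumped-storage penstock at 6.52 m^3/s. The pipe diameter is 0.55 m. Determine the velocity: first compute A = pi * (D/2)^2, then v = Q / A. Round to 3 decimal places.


Compute pipe cross-sectional area:
  A = pi * (D/2)^2 = pi * (0.55/2)^2 = 0.2376 m^2
Calculate velocity:
  v = Q / A = 6.52 / 0.2376
  v = 27.443 m/s

27.443


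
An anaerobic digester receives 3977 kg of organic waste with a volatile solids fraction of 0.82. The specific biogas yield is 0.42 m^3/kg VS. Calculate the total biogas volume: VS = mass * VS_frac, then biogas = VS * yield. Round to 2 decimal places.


Compute volatile solids:
  VS = mass * VS_fraction = 3977 * 0.82 = 3261.14 kg
Calculate biogas volume:
  Biogas = VS * specific_yield = 3261.14 * 0.42
  Biogas = 1369.68 m^3

1369.68


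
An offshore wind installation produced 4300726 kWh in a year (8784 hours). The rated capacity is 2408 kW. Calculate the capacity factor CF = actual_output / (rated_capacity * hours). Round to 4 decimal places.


Capacity factor = actual output / maximum possible output
Maximum possible = rated * hours = 2408 * 8784 = 21151872 kWh
CF = 4300726 / 21151872
CF = 0.2033

0.2033


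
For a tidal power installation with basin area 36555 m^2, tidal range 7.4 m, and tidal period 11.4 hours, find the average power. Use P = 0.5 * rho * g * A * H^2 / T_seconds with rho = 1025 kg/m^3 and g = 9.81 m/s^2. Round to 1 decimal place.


Convert period to seconds: T = 11.4 * 3600 = 41040.0 s
H^2 = 7.4^2 = 54.76
P = 0.5 * rho * g * A * H^2 / T
P = 0.5 * 1025 * 9.81 * 36555 * 54.76 / 41040.0
P = 245225.6 W

245225.6


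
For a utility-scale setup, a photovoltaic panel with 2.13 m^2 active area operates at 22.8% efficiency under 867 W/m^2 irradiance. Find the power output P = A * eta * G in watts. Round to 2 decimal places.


Use the solar power formula P = A * eta * G.
Given: A = 2.13 m^2, eta = 0.228, G = 867 W/m^2
P = 2.13 * 0.228 * 867
P = 421.05 W

421.05


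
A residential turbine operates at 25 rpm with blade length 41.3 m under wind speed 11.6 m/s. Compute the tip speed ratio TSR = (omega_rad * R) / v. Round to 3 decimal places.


Convert rotational speed to rad/s:
  omega = 25 * 2 * pi / 60 = 2.618 rad/s
Compute tip speed:
  v_tip = omega * R = 2.618 * 41.3 = 108.123 m/s
Tip speed ratio:
  TSR = v_tip / v_wind = 108.123 / 11.6 = 9.321

9.321


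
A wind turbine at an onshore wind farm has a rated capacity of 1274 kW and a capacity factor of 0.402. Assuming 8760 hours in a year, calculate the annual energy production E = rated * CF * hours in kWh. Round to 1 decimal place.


Annual energy = rated_kW * capacity_factor * hours_per_year
Given: P_rated = 1274 kW, CF = 0.402, hours = 8760
E = 1274 * 0.402 * 8760
E = 4486416.5 kWh

4486416.5


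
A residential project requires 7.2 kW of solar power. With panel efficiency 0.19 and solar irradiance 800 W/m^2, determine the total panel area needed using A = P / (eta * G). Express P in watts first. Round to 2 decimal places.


Convert target power to watts: P = 7.2 * 1000 = 7200.0 W
Compute denominator: eta * G = 0.19 * 800 = 152.0
Required area A = P / (eta * G) = 7200.0 / 152.0
A = 47.37 m^2

47.37


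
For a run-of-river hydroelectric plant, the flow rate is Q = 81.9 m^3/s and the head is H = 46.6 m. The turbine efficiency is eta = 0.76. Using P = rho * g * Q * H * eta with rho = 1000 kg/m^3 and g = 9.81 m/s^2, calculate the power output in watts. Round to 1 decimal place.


Apply the hydropower formula P = rho * g * Q * H * eta
rho * g = 1000 * 9.81 = 9810.0
P = 9810.0 * 81.9 * 46.6 * 0.76
P = 28454595.6 W

28454595.6


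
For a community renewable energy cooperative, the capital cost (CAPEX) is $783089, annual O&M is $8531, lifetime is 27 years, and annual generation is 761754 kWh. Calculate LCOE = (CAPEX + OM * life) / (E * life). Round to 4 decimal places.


Total cost = CAPEX + OM * lifetime = 783089 + 8531 * 27 = 783089 + 230337 = 1013426
Total generation = annual * lifetime = 761754 * 27 = 20567358 kWh
LCOE = 1013426 / 20567358
LCOE = 0.0493 $/kWh

0.0493


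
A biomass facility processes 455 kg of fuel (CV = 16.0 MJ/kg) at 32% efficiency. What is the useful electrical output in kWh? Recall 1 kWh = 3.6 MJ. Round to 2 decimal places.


Total energy = mass * CV = 455 * 16.0 = 7280.0 MJ
Useful energy = total * eta = 7280.0 * 0.32 = 2329.6 MJ
Convert to kWh: 2329.6 / 3.6
Useful energy = 647.11 kWh

647.11


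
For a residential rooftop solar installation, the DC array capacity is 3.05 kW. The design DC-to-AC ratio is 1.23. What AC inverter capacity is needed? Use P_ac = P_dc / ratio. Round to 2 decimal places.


The inverter AC capacity is determined by the DC/AC ratio.
Given: P_dc = 3.05 kW, DC/AC ratio = 1.23
P_ac = P_dc / ratio = 3.05 / 1.23
P_ac = 2.48 kW

2.48


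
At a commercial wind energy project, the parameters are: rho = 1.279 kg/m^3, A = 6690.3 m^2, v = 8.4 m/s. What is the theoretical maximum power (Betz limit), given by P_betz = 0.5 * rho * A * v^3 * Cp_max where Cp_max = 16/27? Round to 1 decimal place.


The Betz coefficient Cp_max = 16/27 = 0.5926
v^3 = 8.4^3 = 592.704
P_betz = 0.5 * rho * A * v^3 * Cp_max
P_betz = 0.5 * 1.279 * 6690.3 * 592.704 * 0.5926
P_betz = 1502727.4 W

1502727.4


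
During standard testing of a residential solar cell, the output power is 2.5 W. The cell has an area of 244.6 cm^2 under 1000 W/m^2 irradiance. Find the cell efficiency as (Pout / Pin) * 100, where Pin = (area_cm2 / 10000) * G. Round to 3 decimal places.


First compute the input power:
  Pin = area_cm2 / 10000 * G = 244.6 / 10000 * 1000 = 24.46 W
Then compute efficiency:
  Efficiency = (Pout / Pin) * 100 = (2.5 / 24.46) * 100
  Efficiency = 10.221%

10.221


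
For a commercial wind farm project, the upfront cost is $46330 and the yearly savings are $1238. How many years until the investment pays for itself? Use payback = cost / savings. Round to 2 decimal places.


Simple payback period = initial cost / annual savings
Payback = 46330 / 1238
Payback = 37.42 years

37.42


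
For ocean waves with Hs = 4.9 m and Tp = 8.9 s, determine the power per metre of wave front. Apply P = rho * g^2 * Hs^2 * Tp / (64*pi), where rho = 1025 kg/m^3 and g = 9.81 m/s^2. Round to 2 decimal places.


Apply wave power formula:
  g^2 = 9.81^2 = 96.2361
  Hs^2 = 4.9^2 = 24.01
  Numerator = rho * g^2 * Hs^2 * Tp = 1025 * 96.2361 * 24.01 * 8.9 = 21078710.87
  Denominator = 64 * pi = 201.0619
  P = 21078710.87 / 201.0619 = 104836.91 W/m

104836.91


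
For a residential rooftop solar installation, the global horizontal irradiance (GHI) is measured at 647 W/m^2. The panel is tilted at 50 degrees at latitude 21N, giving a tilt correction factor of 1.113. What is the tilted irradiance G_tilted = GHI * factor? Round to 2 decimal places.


Identify the given values:
  GHI = 647 W/m^2, tilt correction factor = 1.113
Apply the formula G_tilted = GHI * factor:
  G_tilted = 647 * 1.113
  G_tilted = 720.11 W/m^2

720.11


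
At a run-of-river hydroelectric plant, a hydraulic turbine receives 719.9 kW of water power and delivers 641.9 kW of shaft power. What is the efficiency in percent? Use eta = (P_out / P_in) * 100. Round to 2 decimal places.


Turbine efficiency = (output power / input power) * 100
eta = (641.9 / 719.9) * 100
eta = 89.17%

89.17


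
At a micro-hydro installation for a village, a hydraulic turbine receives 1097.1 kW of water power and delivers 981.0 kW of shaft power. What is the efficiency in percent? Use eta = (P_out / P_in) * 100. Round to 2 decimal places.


Turbine efficiency = (output power / input power) * 100
eta = (981.0 / 1097.1) * 100
eta = 89.42%

89.42


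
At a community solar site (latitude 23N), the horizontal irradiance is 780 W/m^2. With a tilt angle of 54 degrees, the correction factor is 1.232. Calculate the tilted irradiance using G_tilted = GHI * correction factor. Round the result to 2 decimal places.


Identify the given values:
  GHI = 780 W/m^2, tilt correction factor = 1.232
Apply the formula G_tilted = GHI * factor:
  G_tilted = 780 * 1.232
  G_tilted = 960.96 W/m^2

960.96


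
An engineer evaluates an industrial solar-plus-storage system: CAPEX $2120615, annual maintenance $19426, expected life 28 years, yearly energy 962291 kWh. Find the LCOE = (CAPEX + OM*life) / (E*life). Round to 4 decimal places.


Total cost = CAPEX + OM * lifetime = 2120615 + 19426 * 28 = 2120615 + 543928 = 2664543
Total generation = annual * lifetime = 962291 * 28 = 26944148 kWh
LCOE = 2664543 / 26944148
LCOE = 0.0989 $/kWh

0.0989


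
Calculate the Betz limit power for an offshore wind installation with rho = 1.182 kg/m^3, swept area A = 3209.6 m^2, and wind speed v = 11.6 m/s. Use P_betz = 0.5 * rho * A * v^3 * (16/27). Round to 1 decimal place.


The Betz coefficient Cp_max = 16/27 = 0.5926
v^3 = 11.6^3 = 1560.896
P_betz = 0.5 * rho * A * v^3 * Cp_max
P_betz = 0.5 * 1.182 * 3209.6 * 1560.896 * 0.5926
P_betz = 1754561.4 W

1754561.4


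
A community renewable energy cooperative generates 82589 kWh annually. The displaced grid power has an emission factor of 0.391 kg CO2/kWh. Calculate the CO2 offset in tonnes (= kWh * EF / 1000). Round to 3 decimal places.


CO2 offset in kg = generation * emission_factor
CO2 offset = 82589 * 0.391 = 32292.3 kg
Convert to tonnes:
  CO2 offset = 32292.3 / 1000 = 32.292 tonnes

32.292


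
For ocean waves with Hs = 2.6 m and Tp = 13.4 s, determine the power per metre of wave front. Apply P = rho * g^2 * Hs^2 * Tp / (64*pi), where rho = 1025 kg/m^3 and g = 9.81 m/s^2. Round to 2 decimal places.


Apply wave power formula:
  g^2 = 9.81^2 = 96.2361
  Hs^2 = 2.6^2 = 6.76
  Numerator = rho * g^2 * Hs^2 * Tp = 1025 * 96.2361 * 6.76 * 13.4 = 8935387.15
  Denominator = 64 * pi = 201.0619
  P = 8935387.15 / 201.0619 = 44440.97 W/m

44440.97


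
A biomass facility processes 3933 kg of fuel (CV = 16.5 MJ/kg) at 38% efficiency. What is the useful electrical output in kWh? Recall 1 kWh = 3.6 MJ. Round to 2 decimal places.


Total energy = mass * CV = 3933 * 16.5 = 64894.5 MJ
Useful energy = total * eta = 64894.5 * 0.38 = 24659.91 MJ
Convert to kWh: 24659.91 / 3.6
Useful energy = 6849.98 kWh

6849.98


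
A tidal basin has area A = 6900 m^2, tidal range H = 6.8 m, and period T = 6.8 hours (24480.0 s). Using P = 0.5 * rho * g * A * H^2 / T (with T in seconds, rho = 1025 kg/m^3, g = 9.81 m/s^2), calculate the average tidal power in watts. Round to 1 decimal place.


Convert period to seconds: T = 6.8 * 3600 = 24480.0 s
H^2 = 6.8^2 = 46.24
P = 0.5 * rho * g * A * H^2 / T
P = 0.5 * 1025 * 9.81 * 6900 * 46.24 / 24480.0
P = 65526.7 W

65526.7


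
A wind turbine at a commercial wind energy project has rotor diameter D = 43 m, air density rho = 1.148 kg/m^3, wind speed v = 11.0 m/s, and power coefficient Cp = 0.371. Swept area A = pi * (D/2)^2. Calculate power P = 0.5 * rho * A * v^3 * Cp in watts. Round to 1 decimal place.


Step 1 -- Compute swept area:
  A = pi * (D/2)^2 = pi * (43/2)^2 = 1452.2 m^2
Step 2 -- Apply wind power equation:
  P = 0.5 * rho * A * v^3 * Cp
  v^3 = 11.0^3 = 1331.0
  P = 0.5 * 1.148 * 1452.2 * 1331.0 * 0.371
  P = 411614.5 W

411614.5


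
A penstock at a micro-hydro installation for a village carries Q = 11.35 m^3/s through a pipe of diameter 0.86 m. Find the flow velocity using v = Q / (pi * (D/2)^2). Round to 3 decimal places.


Compute pipe cross-sectional area:
  A = pi * (D/2)^2 = pi * (0.86/2)^2 = 0.5809 m^2
Calculate velocity:
  v = Q / A = 11.35 / 0.5809
  v = 19.539 m/s

19.539


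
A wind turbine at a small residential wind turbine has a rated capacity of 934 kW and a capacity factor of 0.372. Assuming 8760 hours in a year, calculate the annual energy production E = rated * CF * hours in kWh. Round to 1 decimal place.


Annual energy = rated_kW * capacity_factor * hours_per_year
Given: P_rated = 934 kW, CF = 0.372, hours = 8760
E = 934 * 0.372 * 8760
E = 3043644.5 kWh

3043644.5


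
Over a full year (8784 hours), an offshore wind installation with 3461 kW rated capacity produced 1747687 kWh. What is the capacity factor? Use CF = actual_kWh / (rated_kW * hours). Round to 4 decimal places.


Capacity factor = actual output / maximum possible output
Maximum possible = rated * hours = 3461 * 8784 = 30401424 kWh
CF = 1747687 / 30401424
CF = 0.0575

0.0575


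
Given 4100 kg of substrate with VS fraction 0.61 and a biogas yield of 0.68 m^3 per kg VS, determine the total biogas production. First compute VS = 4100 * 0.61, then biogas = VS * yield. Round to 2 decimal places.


Compute volatile solids:
  VS = mass * VS_fraction = 4100 * 0.61 = 2501.0 kg
Calculate biogas volume:
  Biogas = VS * specific_yield = 2501.0 * 0.68
  Biogas = 1700.68 m^3

1700.68


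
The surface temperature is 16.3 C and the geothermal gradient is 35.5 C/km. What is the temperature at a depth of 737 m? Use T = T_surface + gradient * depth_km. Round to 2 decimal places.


Convert depth to km: 737 / 1000 = 0.737 km
Temperature increase = gradient * depth_km = 35.5 * 0.737 = 26.16 C
Temperature at depth = T_surface + delta_T = 16.3 + 26.16
T = 42.46 C

42.46


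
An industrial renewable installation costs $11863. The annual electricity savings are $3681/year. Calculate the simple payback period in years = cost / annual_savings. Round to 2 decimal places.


Simple payback period = initial cost / annual savings
Payback = 11863 / 3681
Payback = 3.22 years

3.22


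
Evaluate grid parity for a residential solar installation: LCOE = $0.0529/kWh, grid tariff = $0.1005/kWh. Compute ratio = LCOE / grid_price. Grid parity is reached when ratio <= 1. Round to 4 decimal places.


Compare LCOE to grid price:
  LCOE = $0.0529/kWh, Grid price = $0.1005/kWh
  Ratio = LCOE / grid_price = 0.0529 / 0.1005 = 0.5264
  Grid parity achieved (ratio <= 1)? yes

0.5264


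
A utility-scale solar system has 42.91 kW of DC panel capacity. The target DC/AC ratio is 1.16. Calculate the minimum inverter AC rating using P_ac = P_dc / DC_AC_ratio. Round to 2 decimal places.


The inverter AC capacity is determined by the DC/AC ratio.
Given: P_dc = 42.91 kW, DC/AC ratio = 1.16
P_ac = P_dc / ratio = 42.91 / 1.16
P_ac = 36.99 kW

36.99


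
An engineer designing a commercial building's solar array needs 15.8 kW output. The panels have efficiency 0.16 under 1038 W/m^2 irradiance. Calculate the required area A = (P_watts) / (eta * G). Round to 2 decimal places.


Convert target power to watts: P = 15.8 * 1000 = 15800.0 W
Compute denominator: eta * G = 0.16 * 1038 = 166.08
Required area A = P / (eta * G) = 15800.0 / 166.08
A = 95.13 m^2

95.13


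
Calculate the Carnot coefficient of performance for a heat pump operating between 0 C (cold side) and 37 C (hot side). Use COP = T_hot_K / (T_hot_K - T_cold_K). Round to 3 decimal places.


Convert to Kelvin:
  T_hot = 37 + 273.15 = 310.15 K
  T_cold = 0 + 273.15 = 273.15 K
Apply Carnot COP formula:
  COP = T_hot_K / (T_hot_K - T_cold_K) = 310.15 / 37.0
  COP = 8.382

8.382
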